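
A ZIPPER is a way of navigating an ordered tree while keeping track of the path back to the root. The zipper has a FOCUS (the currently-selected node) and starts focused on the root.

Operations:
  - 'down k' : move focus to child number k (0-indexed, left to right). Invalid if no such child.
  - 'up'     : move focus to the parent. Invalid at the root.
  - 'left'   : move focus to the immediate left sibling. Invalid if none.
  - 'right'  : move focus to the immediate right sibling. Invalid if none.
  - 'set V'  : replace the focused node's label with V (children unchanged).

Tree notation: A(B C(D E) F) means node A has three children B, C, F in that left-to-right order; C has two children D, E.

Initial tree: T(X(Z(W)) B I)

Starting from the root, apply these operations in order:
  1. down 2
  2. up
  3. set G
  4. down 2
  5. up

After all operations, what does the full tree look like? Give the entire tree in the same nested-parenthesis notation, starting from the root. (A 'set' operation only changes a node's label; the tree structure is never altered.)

Step 1 (down 2): focus=I path=2 depth=1 children=[] left=['X', 'B'] right=[] parent=T
Step 2 (up): focus=T path=root depth=0 children=['X', 'B', 'I'] (at root)
Step 3 (set G): focus=G path=root depth=0 children=['X', 'B', 'I'] (at root)
Step 4 (down 2): focus=I path=2 depth=1 children=[] left=['X', 'B'] right=[] parent=G
Step 5 (up): focus=G path=root depth=0 children=['X', 'B', 'I'] (at root)

Answer: G(X(Z(W)) B I)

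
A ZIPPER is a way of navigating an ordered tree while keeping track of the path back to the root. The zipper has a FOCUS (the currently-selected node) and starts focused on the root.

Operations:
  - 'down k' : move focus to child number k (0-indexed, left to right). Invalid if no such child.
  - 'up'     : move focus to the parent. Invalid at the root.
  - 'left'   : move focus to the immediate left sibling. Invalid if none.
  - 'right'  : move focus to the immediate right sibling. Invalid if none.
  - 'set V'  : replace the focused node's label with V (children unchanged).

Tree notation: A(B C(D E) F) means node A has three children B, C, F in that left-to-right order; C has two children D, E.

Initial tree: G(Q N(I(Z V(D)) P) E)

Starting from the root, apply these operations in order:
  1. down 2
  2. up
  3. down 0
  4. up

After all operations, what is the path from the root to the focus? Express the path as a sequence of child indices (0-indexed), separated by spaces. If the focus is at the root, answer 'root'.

Step 1 (down 2): focus=E path=2 depth=1 children=[] left=['Q', 'N'] right=[] parent=G
Step 2 (up): focus=G path=root depth=0 children=['Q', 'N', 'E'] (at root)
Step 3 (down 0): focus=Q path=0 depth=1 children=[] left=[] right=['N', 'E'] parent=G
Step 4 (up): focus=G path=root depth=0 children=['Q', 'N', 'E'] (at root)

Answer: root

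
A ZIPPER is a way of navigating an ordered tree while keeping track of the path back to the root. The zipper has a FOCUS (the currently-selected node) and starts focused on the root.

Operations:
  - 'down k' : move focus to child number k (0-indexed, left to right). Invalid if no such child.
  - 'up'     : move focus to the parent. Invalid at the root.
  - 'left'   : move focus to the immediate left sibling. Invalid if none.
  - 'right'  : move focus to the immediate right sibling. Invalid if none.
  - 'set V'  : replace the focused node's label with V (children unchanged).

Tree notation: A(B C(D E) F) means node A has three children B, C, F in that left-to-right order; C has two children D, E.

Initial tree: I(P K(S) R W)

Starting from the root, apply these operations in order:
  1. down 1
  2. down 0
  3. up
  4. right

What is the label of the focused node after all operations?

Answer: R

Derivation:
Step 1 (down 1): focus=K path=1 depth=1 children=['S'] left=['P'] right=['R', 'W'] parent=I
Step 2 (down 0): focus=S path=1/0 depth=2 children=[] left=[] right=[] parent=K
Step 3 (up): focus=K path=1 depth=1 children=['S'] left=['P'] right=['R', 'W'] parent=I
Step 4 (right): focus=R path=2 depth=1 children=[] left=['P', 'K'] right=['W'] parent=I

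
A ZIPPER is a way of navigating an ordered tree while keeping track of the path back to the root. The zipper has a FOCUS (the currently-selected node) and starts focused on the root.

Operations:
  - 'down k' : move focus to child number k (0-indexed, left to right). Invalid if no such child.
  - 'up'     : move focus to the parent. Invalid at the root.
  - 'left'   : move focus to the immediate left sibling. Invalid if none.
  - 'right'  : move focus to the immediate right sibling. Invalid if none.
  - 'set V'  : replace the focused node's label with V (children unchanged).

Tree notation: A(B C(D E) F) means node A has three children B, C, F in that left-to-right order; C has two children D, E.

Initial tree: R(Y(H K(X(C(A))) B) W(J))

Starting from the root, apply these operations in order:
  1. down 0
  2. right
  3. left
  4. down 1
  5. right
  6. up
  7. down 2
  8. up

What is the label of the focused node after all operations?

Answer: Y

Derivation:
Step 1 (down 0): focus=Y path=0 depth=1 children=['H', 'K', 'B'] left=[] right=['W'] parent=R
Step 2 (right): focus=W path=1 depth=1 children=['J'] left=['Y'] right=[] parent=R
Step 3 (left): focus=Y path=0 depth=1 children=['H', 'K', 'B'] left=[] right=['W'] parent=R
Step 4 (down 1): focus=K path=0/1 depth=2 children=['X'] left=['H'] right=['B'] parent=Y
Step 5 (right): focus=B path=0/2 depth=2 children=[] left=['H', 'K'] right=[] parent=Y
Step 6 (up): focus=Y path=0 depth=1 children=['H', 'K', 'B'] left=[] right=['W'] parent=R
Step 7 (down 2): focus=B path=0/2 depth=2 children=[] left=['H', 'K'] right=[] parent=Y
Step 8 (up): focus=Y path=0 depth=1 children=['H', 'K', 'B'] left=[] right=['W'] parent=R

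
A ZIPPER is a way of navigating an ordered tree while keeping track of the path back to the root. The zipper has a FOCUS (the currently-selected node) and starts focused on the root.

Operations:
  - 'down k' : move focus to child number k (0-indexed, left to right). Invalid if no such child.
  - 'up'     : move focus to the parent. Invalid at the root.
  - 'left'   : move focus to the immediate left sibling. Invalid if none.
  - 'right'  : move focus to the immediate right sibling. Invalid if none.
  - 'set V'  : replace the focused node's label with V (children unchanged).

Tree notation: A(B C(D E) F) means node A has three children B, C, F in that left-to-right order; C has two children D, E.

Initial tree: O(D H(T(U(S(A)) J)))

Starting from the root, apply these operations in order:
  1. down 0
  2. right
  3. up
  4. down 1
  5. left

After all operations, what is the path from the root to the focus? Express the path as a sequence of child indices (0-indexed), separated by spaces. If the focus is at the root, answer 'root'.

Answer: 0

Derivation:
Step 1 (down 0): focus=D path=0 depth=1 children=[] left=[] right=['H'] parent=O
Step 2 (right): focus=H path=1 depth=1 children=['T'] left=['D'] right=[] parent=O
Step 3 (up): focus=O path=root depth=0 children=['D', 'H'] (at root)
Step 4 (down 1): focus=H path=1 depth=1 children=['T'] left=['D'] right=[] parent=O
Step 5 (left): focus=D path=0 depth=1 children=[] left=[] right=['H'] parent=O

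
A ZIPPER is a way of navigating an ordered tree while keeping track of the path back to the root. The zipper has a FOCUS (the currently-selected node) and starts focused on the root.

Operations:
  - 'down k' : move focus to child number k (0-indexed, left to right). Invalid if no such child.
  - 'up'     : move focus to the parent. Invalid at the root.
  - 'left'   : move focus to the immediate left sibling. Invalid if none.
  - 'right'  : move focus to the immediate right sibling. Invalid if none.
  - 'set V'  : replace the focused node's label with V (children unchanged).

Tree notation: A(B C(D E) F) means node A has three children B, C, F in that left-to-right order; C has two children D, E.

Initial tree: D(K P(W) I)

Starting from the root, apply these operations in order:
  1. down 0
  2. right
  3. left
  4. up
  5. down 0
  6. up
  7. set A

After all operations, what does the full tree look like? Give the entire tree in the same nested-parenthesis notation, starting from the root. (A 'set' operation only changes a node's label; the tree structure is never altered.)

Step 1 (down 0): focus=K path=0 depth=1 children=[] left=[] right=['P', 'I'] parent=D
Step 2 (right): focus=P path=1 depth=1 children=['W'] left=['K'] right=['I'] parent=D
Step 3 (left): focus=K path=0 depth=1 children=[] left=[] right=['P', 'I'] parent=D
Step 4 (up): focus=D path=root depth=0 children=['K', 'P', 'I'] (at root)
Step 5 (down 0): focus=K path=0 depth=1 children=[] left=[] right=['P', 'I'] parent=D
Step 6 (up): focus=D path=root depth=0 children=['K', 'P', 'I'] (at root)
Step 7 (set A): focus=A path=root depth=0 children=['K', 'P', 'I'] (at root)

Answer: A(K P(W) I)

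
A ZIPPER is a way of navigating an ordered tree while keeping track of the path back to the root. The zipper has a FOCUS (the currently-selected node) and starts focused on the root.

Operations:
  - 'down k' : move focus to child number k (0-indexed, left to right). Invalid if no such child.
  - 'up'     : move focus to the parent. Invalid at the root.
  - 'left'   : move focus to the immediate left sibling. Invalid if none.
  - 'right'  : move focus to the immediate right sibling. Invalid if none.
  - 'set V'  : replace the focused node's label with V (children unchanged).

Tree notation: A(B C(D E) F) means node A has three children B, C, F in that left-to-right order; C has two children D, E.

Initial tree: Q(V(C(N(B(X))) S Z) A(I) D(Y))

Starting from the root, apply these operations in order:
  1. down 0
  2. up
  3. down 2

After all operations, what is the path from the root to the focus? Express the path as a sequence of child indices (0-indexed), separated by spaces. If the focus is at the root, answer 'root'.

Step 1 (down 0): focus=V path=0 depth=1 children=['C', 'S', 'Z'] left=[] right=['A', 'D'] parent=Q
Step 2 (up): focus=Q path=root depth=0 children=['V', 'A', 'D'] (at root)
Step 3 (down 2): focus=D path=2 depth=1 children=['Y'] left=['V', 'A'] right=[] parent=Q

Answer: 2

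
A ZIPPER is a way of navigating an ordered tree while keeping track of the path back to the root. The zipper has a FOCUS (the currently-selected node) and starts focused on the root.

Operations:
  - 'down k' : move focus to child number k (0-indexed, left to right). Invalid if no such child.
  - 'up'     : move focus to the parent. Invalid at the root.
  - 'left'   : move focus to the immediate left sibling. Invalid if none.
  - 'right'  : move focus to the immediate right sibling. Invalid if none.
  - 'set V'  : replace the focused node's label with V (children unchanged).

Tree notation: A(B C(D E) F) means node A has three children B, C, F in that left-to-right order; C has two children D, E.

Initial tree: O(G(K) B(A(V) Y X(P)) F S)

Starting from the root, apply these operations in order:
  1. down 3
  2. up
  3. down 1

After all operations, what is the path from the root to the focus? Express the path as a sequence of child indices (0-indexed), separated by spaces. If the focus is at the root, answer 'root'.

Answer: 1

Derivation:
Step 1 (down 3): focus=S path=3 depth=1 children=[] left=['G', 'B', 'F'] right=[] parent=O
Step 2 (up): focus=O path=root depth=0 children=['G', 'B', 'F', 'S'] (at root)
Step 3 (down 1): focus=B path=1 depth=1 children=['A', 'Y', 'X'] left=['G'] right=['F', 'S'] parent=O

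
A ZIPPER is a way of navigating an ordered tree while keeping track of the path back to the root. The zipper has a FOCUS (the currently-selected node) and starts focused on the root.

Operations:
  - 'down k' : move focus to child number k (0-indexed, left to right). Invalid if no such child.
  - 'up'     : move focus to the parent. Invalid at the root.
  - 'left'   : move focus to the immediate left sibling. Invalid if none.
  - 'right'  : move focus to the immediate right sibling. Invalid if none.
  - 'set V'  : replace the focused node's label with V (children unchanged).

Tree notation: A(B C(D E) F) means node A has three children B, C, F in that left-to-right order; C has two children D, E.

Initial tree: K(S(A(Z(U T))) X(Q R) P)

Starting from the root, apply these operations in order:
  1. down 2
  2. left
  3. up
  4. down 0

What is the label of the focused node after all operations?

Answer: S

Derivation:
Step 1 (down 2): focus=P path=2 depth=1 children=[] left=['S', 'X'] right=[] parent=K
Step 2 (left): focus=X path=1 depth=1 children=['Q', 'R'] left=['S'] right=['P'] parent=K
Step 3 (up): focus=K path=root depth=0 children=['S', 'X', 'P'] (at root)
Step 4 (down 0): focus=S path=0 depth=1 children=['A'] left=[] right=['X', 'P'] parent=K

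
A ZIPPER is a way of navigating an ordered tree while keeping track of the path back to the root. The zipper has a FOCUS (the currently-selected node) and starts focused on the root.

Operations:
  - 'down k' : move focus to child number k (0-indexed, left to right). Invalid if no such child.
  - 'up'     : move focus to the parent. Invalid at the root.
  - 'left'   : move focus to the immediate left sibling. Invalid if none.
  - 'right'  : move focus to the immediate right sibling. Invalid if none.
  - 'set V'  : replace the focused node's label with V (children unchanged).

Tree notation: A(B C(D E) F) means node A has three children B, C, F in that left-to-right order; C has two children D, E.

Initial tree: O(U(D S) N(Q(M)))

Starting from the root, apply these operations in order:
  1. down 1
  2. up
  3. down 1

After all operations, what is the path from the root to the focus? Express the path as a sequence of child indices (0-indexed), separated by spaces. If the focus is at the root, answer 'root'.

Step 1 (down 1): focus=N path=1 depth=1 children=['Q'] left=['U'] right=[] parent=O
Step 2 (up): focus=O path=root depth=0 children=['U', 'N'] (at root)
Step 3 (down 1): focus=N path=1 depth=1 children=['Q'] left=['U'] right=[] parent=O

Answer: 1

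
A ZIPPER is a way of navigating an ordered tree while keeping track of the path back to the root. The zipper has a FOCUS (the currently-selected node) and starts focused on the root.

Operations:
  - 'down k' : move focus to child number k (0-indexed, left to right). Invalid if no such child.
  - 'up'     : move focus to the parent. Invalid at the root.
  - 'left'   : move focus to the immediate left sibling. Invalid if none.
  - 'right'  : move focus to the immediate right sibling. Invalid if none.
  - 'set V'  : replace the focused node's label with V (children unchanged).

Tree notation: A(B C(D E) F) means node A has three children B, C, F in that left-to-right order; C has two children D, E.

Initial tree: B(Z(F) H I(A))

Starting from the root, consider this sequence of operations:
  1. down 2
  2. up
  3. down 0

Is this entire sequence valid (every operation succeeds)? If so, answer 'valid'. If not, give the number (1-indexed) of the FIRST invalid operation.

Step 1 (down 2): focus=I path=2 depth=1 children=['A'] left=['Z', 'H'] right=[] parent=B
Step 2 (up): focus=B path=root depth=0 children=['Z', 'H', 'I'] (at root)
Step 3 (down 0): focus=Z path=0 depth=1 children=['F'] left=[] right=['H', 'I'] parent=B

Answer: valid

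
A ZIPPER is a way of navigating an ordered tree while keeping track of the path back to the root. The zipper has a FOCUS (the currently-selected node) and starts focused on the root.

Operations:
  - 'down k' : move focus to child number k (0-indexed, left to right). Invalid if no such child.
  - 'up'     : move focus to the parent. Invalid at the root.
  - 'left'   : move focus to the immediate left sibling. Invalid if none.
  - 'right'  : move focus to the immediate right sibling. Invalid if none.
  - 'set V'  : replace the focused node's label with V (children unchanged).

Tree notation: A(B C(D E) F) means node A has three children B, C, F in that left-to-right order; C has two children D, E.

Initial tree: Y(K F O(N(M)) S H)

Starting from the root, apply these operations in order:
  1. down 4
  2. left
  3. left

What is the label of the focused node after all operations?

Answer: O

Derivation:
Step 1 (down 4): focus=H path=4 depth=1 children=[] left=['K', 'F', 'O', 'S'] right=[] parent=Y
Step 2 (left): focus=S path=3 depth=1 children=[] left=['K', 'F', 'O'] right=['H'] parent=Y
Step 3 (left): focus=O path=2 depth=1 children=['N'] left=['K', 'F'] right=['S', 'H'] parent=Y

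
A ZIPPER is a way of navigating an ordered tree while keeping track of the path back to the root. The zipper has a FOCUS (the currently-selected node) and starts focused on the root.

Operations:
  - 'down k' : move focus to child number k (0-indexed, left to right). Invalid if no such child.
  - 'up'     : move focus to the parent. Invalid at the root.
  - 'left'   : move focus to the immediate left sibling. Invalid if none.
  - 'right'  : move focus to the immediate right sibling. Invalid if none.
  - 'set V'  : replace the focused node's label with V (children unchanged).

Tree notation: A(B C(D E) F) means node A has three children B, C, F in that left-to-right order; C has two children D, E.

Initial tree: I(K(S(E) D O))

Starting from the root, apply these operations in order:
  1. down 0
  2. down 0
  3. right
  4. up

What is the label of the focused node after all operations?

Answer: K

Derivation:
Step 1 (down 0): focus=K path=0 depth=1 children=['S', 'D', 'O'] left=[] right=[] parent=I
Step 2 (down 0): focus=S path=0/0 depth=2 children=['E'] left=[] right=['D', 'O'] parent=K
Step 3 (right): focus=D path=0/1 depth=2 children=[] left=['S'] right=['O'] parent=K
Step 4 (up): focus=K path=0 depth=1 children=['S', 'D', 'O'] left=[] right=[] parent=I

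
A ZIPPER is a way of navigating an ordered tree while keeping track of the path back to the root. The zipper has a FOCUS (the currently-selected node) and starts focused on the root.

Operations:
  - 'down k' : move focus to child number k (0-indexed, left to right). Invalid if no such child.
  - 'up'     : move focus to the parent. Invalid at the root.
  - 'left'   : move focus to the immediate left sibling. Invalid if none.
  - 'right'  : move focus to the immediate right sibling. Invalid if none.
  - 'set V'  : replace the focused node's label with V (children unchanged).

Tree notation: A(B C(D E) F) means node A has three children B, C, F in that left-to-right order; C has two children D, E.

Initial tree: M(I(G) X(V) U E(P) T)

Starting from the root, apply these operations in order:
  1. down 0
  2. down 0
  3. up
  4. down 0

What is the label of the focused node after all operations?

Answer: G

Derivation:
Step 1 (down 0): focus=I path=0 depth=1 children=['G'] left=[] right=['X', 'U', 'E', 'T'] parent=M
Step 2 (down 0): focus=G path=0/0 depth=2 children=[] left=[] right=[] parent=I
Step 3 (up): focus=I path=0 depth=1 children=['G'] left=[] right=['X', 'U', 'E', 'T'] parent=M
Step 4 (down 0): focus=G path=0/0 depth=2 children=[] left=[] right=[] parent=I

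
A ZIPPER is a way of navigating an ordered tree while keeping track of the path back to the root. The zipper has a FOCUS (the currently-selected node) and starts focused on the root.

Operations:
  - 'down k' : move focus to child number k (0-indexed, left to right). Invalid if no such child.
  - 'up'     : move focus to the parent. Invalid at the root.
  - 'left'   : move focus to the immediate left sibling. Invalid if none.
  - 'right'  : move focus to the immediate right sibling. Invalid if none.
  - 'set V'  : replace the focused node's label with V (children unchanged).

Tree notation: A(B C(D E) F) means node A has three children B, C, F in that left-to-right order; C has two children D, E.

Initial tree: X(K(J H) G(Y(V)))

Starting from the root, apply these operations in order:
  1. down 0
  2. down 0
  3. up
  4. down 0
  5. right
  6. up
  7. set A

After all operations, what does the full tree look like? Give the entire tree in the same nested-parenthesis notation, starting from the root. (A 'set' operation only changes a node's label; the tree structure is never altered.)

Step 1 (down 0): focus=K path=0 depth=1 children=['J', 'H'] left=[] right=['G'] parent=X
Step 2 (down 0): focus=J path=0/0 depth=2 children=[] left=[] right=['H'] parent=K
Step 3 (up): focus=K path=0 depth=1 children=['J', 'H'] left=[] right=['G'] parent=X
Step 4 (down 0): focus=J path=0/0 depth=2 children=[] left=[] right=['H'] parent=K
Step 5 (right): focus=H path=0/1 depth=2 children=[] left=['J'] right=[] parent=K
Step 6 (up): focus=K path=0 depth=1 children=['J', 'H'] left=[] right=['G'] parent=X
Step 7 (set A): focus=A path=0 depth=1 children=['J', 'H'] left=[] right=['G'] parent=X

Answer: X(A(J H) G(Y(V)))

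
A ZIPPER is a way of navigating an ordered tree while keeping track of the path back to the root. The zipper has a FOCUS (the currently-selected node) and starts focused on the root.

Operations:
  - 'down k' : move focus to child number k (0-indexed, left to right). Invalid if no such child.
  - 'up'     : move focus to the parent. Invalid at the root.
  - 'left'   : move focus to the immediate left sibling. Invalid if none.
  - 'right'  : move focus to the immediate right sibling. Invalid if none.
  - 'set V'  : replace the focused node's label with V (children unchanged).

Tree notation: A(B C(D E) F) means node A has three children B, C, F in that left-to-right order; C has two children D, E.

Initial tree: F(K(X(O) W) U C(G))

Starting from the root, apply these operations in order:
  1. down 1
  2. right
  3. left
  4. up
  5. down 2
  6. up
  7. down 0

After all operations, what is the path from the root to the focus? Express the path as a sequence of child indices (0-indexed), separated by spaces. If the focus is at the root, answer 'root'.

Answer: 0

Derivation:
Step 1 (down 1): focus=U path=1 depth=1 children=[] left=['K'] right=['C'] parent=F
Step 2 (right): focus=C path=2 depth=1 children=['G'] left=['K', 'U'] right=[] parent=F
Step 3 (left): focus=U path=1 depth=1 children=[] left=['K'] right=['C'] parent=F
Step 4 (up): focus=F path=root depth=0 children=['K', 'U', 'C'] (at root)
Step 5 (down 2): focus=C path=2 depth=1 children=['G'] left=['K', 'U'] right=[] parent=F
Step 6 (up): focus=F path=root depth=0 children=['K', 'U', 'C'] (at root)
Step 7 (down 0): focus=K path=0 depth=1 children=['X', 'W'] left=[] right=['U', 'C'] parent=F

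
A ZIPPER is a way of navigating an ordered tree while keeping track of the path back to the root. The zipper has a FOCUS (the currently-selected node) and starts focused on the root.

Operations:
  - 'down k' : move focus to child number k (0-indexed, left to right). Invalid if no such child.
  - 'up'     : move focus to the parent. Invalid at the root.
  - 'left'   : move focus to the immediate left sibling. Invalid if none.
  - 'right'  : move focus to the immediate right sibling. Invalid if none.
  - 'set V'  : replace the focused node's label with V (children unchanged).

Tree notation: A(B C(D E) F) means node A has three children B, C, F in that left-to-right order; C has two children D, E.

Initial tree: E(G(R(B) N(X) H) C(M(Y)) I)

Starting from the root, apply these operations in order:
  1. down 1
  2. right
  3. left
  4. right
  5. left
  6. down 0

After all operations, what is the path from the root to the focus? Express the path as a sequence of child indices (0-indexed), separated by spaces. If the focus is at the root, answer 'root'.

Step 1 (down 1): focus=C path=1 depth=1 children=['M'] left=['G'] right=['I'] parent=E
Step 2 (right): focus=I path=2 depth=1 children=[] left=['G', 'C'] right=[] parent=E
Step 3 (left): focus=C path=1 depth=1 children=['M'] left=['G'] right=['I'] parent=E
Step 4 (right): focus=I path=2 depth=1 children=[] left=['G', 'C'] right=[] parent=E
Step 5 (left): focus=C path=1 depth=1 children=['M'] left=['G'] right=['I'] parent=E
Step 6 (down 0): focus=M path=1/0 depth=2 children=['Y'] left=[] right=[] parent=C

Answer: 1 0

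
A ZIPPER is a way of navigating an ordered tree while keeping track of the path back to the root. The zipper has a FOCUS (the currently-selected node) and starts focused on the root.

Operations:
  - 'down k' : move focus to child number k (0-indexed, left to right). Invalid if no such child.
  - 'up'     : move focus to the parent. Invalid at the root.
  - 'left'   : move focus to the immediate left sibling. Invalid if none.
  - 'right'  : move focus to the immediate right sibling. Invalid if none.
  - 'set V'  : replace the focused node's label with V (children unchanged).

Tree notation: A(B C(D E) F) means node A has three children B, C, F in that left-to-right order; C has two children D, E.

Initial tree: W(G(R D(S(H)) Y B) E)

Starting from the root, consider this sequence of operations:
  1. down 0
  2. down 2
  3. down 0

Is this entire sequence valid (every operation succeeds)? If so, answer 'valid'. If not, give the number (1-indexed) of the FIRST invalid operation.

Step 1 (down 0): focus=G path=0 depth=1 children=['R', 'D', 'Y', 'B'] left=[] right=['E'] parent=W
Step 2 (down 2): focus=Y path=0/2 depth=2 children=[] left=['R', 'D'] right=['B'] parent=G
Step 3 (down 0): INVALID

Answer: 3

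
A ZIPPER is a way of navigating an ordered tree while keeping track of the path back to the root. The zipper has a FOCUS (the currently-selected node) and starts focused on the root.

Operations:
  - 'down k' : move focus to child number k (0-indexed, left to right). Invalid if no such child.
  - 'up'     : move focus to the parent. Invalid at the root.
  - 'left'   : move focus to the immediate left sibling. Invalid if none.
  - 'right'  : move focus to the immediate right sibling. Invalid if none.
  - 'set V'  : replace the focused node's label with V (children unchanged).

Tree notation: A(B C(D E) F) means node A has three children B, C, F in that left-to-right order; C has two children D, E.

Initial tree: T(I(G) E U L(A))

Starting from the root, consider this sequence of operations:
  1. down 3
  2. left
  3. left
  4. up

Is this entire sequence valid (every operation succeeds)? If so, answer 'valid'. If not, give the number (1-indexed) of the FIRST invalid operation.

Answer: valid

Derivation:
Step 1 (down 3): focus=L path=3 depth=1 children=['A'] left=['I', 'E', 'U'] right=[] parent=T
Step 2 (left): focus=U path=2 depth=1 children=[] left=['I', 'E'] right=['L'] parent=T
Step 3 (left): focus=E path=1 depth=1 children=[] left=['I'] right=['U', 'L'] parent=T
Step 4 (up): focus=T path=root depth=0 children=['I', 'E', 'U', 'L'] (at root)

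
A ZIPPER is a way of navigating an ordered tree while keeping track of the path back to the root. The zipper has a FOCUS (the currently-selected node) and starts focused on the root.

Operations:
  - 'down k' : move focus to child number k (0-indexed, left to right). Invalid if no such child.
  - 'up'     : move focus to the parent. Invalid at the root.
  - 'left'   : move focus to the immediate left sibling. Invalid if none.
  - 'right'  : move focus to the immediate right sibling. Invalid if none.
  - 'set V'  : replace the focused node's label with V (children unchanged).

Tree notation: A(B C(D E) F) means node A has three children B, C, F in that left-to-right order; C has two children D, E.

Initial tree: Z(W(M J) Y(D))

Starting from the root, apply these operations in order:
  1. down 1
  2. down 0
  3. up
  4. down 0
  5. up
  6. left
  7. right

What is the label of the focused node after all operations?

Answer: Y

Derivation:
Step 1 (down 1): focus=Y path=1 depth=1 children=['D'] left=['W'] right=[] parent=Z
Step 2 (down 0): focus=D path=1/0 depth=2 children=[] left=[] right=[] parent=Y
Step 3 (up): focus=Y path=1 depth=1 children=['D'] left=['W'] right=[] parent=Z
Step 4 (down 0): focus=D path=1/0 depth=2 children=[] left=[] right=[] parent=Y
Step 5 (up): focus=Y path=1 depth=1 children=['D'] left=['W'] right=[] parent=Z
Step 6 (left): focus=W path=0 depth=1 children=['M', 'J'] left=[] right=['Y'] parent=Z
Step 7 (right): focus=Y path=1 depth=1 children=['D'] left=['W'] right=[] parent=Z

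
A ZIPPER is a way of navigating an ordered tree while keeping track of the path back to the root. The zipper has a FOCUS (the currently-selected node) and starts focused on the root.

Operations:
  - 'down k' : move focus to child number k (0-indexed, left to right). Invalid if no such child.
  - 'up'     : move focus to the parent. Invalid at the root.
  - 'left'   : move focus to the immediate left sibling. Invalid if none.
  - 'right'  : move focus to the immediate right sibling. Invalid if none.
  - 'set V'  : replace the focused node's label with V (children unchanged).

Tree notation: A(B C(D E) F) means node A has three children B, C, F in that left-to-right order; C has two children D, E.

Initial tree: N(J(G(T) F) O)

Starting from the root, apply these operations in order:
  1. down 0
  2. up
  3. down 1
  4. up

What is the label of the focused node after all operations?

Step 1 (down 0): focus=J path=0 depth=1 children=['G', 'F'] left=[] right=['O'] parent=N
Step 2 (up): focus=N path=root depth=0 children=['J', 'O'] (at root)
Step 3 (down 1): focus=O path=1 depth=1 children=[] left=['J'] right=[] parent=N
Step 4 (up): focus=N path=root depth=0 children=['J', 'O'] (at root)

Answer: N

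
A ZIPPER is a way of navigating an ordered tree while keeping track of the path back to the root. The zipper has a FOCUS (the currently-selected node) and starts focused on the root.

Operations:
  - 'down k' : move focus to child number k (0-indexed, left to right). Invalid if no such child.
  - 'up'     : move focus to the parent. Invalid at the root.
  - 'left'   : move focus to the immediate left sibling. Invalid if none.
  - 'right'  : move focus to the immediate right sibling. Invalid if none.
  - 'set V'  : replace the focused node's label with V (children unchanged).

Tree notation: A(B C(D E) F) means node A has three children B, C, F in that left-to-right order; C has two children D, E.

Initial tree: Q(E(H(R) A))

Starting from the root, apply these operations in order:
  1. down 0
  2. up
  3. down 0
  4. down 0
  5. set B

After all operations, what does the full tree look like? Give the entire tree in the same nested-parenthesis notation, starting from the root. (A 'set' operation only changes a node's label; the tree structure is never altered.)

Step 1 (down 0): focus=E path=0 depth=1 children=['H', 'A'] left=[] right=[] parent=Q
Step 2 (up): focus=Q path=root depth=0 children=['E'] (at root)
Step 3 (down 0): focus=E path=0 depth=1 children=['H', 'A'] left=[] right=[] parent=Q
Step 4 (down 0): focus=H path=0/0 depth=2 children=['R'] left=[] right=['A'] parent=E
Step 5 (set B): focus=B path=0/0 depth=2 children=['R'] left=[] right=['A'] parent=E

Answer: Q(E(B(R) A))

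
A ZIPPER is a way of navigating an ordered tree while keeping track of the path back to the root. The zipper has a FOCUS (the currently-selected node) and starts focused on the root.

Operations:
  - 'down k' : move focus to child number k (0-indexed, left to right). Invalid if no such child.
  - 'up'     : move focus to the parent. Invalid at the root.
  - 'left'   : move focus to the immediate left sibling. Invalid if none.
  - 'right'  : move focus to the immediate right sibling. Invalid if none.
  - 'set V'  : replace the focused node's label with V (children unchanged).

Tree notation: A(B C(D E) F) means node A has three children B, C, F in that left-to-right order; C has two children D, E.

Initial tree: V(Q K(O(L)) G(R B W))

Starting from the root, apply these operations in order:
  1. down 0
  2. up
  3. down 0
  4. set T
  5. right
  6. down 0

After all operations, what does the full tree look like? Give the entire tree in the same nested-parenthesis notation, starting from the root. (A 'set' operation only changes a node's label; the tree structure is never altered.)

Answer: V(T K(O(L)) G(R B W))

Derivation:
Step 1 (down 0): focus=Q path=0 depth=1 children=[] left=[] right=['K', 'G'] parent=V
Step 2 (up): focus=V path=root depth=0 children=['Q', 'K', 'G'] (at root)
Step 3 (down 0): focus=Q path=0 depth=1 children=[] left=[] right=['K', 'G'] parent=V
Step 4 (set T): focus=T path=0 depth=1 children=[] left=[] right=['K', 'G'] parent=V
Step 5 (right): focus=K path=1 depth=1 children=['O'] left=['T'] right=['G'] parent=V
Step 6 (down 0): focus=O path=1/0 depth=2 children=['L'] left=[] right=[] parent=K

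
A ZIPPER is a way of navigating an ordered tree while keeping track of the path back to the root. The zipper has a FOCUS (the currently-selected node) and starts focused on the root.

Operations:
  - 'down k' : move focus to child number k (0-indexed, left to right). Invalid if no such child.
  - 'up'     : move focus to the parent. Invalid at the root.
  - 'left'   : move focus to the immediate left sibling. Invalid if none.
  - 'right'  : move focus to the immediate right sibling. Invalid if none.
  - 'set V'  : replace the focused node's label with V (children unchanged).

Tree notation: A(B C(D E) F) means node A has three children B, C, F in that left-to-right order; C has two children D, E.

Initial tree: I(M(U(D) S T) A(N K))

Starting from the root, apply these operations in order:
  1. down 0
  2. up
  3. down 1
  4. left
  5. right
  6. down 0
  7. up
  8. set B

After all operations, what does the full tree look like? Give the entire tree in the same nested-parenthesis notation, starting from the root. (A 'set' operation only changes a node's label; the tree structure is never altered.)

Answer: I(M(U(D) S T) B(N K))

Derivation:
Step 1 (down 0): focus=M path=0 depth=1 children=['U', 'S', 'T'] left=[] right=['A'] parent=I
Step 2 (up): focus=I path=root depth=0 children=['M', 'A'] (at root)
Step 3 (down 1): focus=A path=1 depth=1 children=['N', 'K'] left=['M'] right=[] parent=I
Step 4 (left): focus=M path=0 depth=1 children=['U', 'S', 'T'] left=[] right=['A'] parent=I
Step 5 (right): focus=A path=1 depth=1 children=['N', 'K'] left=['M'] right=[] parent=I
Step 6 (down 0): focus=N path=1/0 depth=2 children=[] left=[] right=['K'] parent=A
Step 7 (up): focus=A path=1 depth=1 children=['N', 'K'] left=['M'] right=[] parent=I
Step 8 (set B): focus=B path=1 depth=1 children=['N', 'K'] left=['M'] right=[] parent=I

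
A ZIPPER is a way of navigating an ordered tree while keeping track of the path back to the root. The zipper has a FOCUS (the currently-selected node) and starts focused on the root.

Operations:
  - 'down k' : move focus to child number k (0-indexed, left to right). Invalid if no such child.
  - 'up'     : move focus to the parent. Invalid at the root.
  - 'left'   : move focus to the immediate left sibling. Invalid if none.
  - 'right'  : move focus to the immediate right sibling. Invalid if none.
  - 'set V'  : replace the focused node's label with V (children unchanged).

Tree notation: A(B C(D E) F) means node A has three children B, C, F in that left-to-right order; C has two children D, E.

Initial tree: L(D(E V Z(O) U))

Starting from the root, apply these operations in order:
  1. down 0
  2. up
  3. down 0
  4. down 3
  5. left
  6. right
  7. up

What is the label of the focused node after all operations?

Step 1 (down 0): focus=D path=0 depth=1 children=['E', 'V', 'Z', 'U'] left=[] right=[] parent=L
Step 2 (up): focus=L path=root depth=0 children=['D'] (at root)
Step 3 (down 0): focus=D path=0 depth=1 children=['E', 'V', 'Z', 'U'] left=[] right=[] parent=L
Step 4 (down 3): focus=U path=0/3 depth=2 children=[] left=['E', 'V', 'Z'] right=[] parent=D
Step 5 (left): focus=Z path=0/2 depth=2 children=['O'] left=['E', 'V'] right=['U'] parent=D
Step 6 (right): focus=U path=0/3 depth=2 children=[] left=['E', 'V', 'Z'] right=[] parent=D
Step 7 (up): focus=D path=0 depth=1 children=['E', 'V', 'Z', 'U'] left=[] right=[] parent=L

Answer: D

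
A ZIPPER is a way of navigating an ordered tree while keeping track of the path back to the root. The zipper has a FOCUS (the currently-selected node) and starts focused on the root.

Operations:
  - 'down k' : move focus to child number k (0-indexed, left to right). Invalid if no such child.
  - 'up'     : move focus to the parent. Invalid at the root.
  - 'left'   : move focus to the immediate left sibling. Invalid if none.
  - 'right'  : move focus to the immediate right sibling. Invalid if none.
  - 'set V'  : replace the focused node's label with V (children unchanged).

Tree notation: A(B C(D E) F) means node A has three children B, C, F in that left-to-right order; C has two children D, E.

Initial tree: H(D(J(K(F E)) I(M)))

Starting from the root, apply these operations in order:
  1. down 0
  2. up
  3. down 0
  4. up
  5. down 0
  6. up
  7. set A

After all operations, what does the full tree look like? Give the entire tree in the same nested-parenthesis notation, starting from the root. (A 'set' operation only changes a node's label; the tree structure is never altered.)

Step 1 (down 0): focus=D path=0 depth=1 children=['J', 'I'] left=[] right=[] parent=H
Step 2 (up): focus=H path=root depth=0 children=['D'] (at root)
Step 3 (down 0): focus=D path=0 depth=1 children=['J', 'I'] left=[] right=[] parent=H
Step 4 (up): focus=H path=root depth=0 children=['D'] (at root)
Step 5 (down 0): focus=D path=0 depth=1 children=['J', 'I'] left=[] right=[] parent=H
Step 6 (up): focus=H path=root depth=0 children=['D'] (at root)
Step 7 (set A): focus=A path=root depth=0 children=['D'] (at root)

Answer: A(D(J(K(F E)) I(M)))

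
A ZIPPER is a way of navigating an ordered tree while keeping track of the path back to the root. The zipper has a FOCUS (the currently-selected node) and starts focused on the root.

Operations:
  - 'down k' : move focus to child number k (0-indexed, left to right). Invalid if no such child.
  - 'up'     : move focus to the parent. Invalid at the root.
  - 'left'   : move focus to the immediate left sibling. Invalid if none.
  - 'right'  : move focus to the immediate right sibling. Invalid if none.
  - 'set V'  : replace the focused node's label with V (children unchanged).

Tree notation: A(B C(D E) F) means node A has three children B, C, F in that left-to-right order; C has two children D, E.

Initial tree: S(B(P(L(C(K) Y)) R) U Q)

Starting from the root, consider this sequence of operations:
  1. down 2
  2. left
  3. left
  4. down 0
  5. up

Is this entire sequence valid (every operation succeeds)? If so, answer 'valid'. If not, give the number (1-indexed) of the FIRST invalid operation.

Step 1 (down 2): focus=Q path=2 depth=1 children=[] left=['B', 'U'] right=[] parent=S
Step 2 (left): focus=U path=1 depth=1 children=[] left=['B'] right=['Q'] parent=S
Step 3 (left): focus=B path=0 depth=1 children=['P', 'R'] left=[] right=['U', 'Q'] parent=S
Step 4 (down 0): focus=P path=0/0 depth=2 children=['L'] left=[] right=['R'] parent=B
Step 5 (up): focus=B path=0 depth=1 children=['P', 'R'] left=[] right=['U', 'Q'] parent=S

Answer: valid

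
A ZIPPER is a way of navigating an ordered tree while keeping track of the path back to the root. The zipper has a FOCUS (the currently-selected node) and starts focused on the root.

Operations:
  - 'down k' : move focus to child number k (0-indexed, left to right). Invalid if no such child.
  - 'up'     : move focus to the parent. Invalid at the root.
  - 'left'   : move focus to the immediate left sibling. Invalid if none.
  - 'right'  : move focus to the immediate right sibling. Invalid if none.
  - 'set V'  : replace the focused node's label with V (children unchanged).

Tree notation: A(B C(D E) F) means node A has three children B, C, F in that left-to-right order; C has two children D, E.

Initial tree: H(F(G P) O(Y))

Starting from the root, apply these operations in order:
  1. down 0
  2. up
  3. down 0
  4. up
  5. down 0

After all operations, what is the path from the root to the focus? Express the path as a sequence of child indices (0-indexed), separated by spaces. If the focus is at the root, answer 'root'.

Step 1 (down 0): focus=F path=0 depth=1 children=['G', 'P'] left=[] right=['O'] parent=H
Step 2 (up): focus=H path=root depth=0 children=['F', 'O'] (at root)
Step 3 (down 0): focus=F path=0 depth=1 children=['G', 'P'] left=[] right=['O'] parent=H
Step 4 (up): focus=H path=root depth=0 children=['F', 'O'] (at root)
Step 5 (down 0): focus=F path=0 depth=1 children=['G', 'P'] left=[] right=['O'] parent=H

Answer: 0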